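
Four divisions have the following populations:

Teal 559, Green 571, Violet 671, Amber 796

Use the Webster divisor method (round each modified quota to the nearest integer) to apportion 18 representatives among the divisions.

Standard divisor 2597/18 ≈ 144.278; standard quotas: Teal 3.874, Green 3.958, Violet 4.651, Amber 5.517.
Rounding to the nearest integer gives 4, 4, 5, 6 = 19 seats, so the divisor must be adjusted.
With modified divisor 147: modified quotas Teal 3.803, Green 3.884, Violet 4.565, Amber 5.415.
Rounding to the nearest integer: Teal 4, Green 4, Violet 5, Amber 5 (total 18).

Teal 4; Green 4; Violet 5; Amber 5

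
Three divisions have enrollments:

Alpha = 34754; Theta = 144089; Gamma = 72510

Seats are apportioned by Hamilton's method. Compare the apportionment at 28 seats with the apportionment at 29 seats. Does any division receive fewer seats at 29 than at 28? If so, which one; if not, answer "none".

At 28 seats: Alpha 4, Theta 16, Gamma 8.
At 29 seats: Alpha 4, Theta 17, Gamma 8.
No division's allocation decreased.

none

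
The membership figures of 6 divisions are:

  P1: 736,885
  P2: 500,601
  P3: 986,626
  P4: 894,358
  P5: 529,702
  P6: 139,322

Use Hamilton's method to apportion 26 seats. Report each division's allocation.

P1 5; P2 3; P3 7; P4 6; P5 4; P6 1

Standard divisor: 3787494 ÷ 26 ≈ 145672.846.
Standard quotas: P1 5.0585, P2 3.4365, P3 6.7729, P4 6.1395, P5 3.6362, P6 0.9564.
Lower quotas: P1 5, P2 3, P3 6, P4 6, P5 3, P6 0 (sum 23, leaving 3 seats).
Remainders in descending order: P6 0.9564, P3 0.7729, P5 0.6362, P2 0.4365, P4 0.1395, P1 0.0585.
Largest remainders: P6, P3, P5 receive the extra seats.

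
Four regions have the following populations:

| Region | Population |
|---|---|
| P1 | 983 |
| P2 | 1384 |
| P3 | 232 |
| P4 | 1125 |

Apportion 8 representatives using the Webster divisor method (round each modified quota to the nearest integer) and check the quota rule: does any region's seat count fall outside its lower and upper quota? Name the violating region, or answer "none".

Standard quotas: P1 2.112, P2 2.973, P3 0.498, P4 2.417.
Webster allocation: P1 2, P2 3, P3 1, P4 2.
Every allocation lies between the lower and upper quota.

none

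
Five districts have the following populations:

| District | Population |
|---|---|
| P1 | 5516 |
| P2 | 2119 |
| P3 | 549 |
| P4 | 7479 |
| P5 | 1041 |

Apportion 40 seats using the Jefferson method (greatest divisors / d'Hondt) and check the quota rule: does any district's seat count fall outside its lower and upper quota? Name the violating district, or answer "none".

Standard quotas: P1 13.209, P2 5.074, P3 1.315, P4 17.909, P5 2.493.
Jefferson allocation: P1 14, P2 5, P3 1, P4 18, P5 2.
Every allocation lies between the lower and upper quota.

none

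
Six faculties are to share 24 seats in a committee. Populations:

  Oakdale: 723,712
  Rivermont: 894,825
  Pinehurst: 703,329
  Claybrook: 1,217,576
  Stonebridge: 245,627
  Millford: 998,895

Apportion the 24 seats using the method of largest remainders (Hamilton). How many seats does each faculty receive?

Standard divisor: 4783964 ÷ 24 ≈ 199331.833.
Standard quotas: Oakdale 3.6307, Rivermont 4.4891, Pinehurst 3.5284, Claybrook 6.1083, Stonebridge 1.2323, Millford 5.0112.
Lower quotas: Oakdale 3, Rivermont 4, Pinehurst 3, Claybrook 6, Stonebridge 1, Millford 5 (sum 22, leaving 2 seats).
Remainders in descending order: Oakdale 0.6307, Pinehurst 0.5284, Rivermont 0.4891, Stonebridge 0.2323, Claybrook 0.1083, Millford 0.0112.
Largest remainders: Oakdale, Pinehurst receive the extra seats.

Oakdale=4; Rivermont=4; Pinehurst=4; Claybrook=6; Stonebridge=1; Millford=5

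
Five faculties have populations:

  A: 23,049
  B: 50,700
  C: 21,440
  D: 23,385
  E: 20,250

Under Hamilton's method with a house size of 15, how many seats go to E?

2

Total 138824; standard divisor 138824/15 ≈ 9254.933.
Standard quotas: A 2.4905, B 5.4782, C 2.3166, D 2.5268, E 2.1880.
Lower quotas: A 2, B 5, C 2, D 2, E 2 (sum 13, leaving 2 seats).
Remainders in descending order: D 0.5268, A 0.4905, B 0.4782, C 0.3166, E 0.1880.
The surplus seats go to D, A.
E receives 2.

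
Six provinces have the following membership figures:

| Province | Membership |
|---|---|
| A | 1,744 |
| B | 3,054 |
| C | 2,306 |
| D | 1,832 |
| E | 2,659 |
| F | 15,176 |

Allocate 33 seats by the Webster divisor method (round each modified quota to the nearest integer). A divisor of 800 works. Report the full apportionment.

With modified divisor 800: modified quotas A 2.180, B 3.817, C 2.882, D 2.290, E 3.324, F 18.970.
Rounding to the nearest integer: A 2, B 4, C 3, D 2, E 3, F 19 (total 33).

A 2; B 4; C 3; D 2; E 3; F 19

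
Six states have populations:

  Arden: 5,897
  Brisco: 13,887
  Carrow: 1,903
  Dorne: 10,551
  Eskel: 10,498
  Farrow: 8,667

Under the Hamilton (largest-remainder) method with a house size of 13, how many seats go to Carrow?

Standard divisor: 51403 ÷ 13 ≈ 3954.077.
Standard quotas: Arden 1.4914, Brisco 3.5121, Carrow 0.4813, Dorne 2.6684, Eskel 2.6550, Farrow 2.1919.
Lower quotas: Arden 1, Brisco 3, Carrow 0, Dorne 2, Eskel 2, Farrow 2 (sum 10, leaving 3 seats).
Remainders in descending order: Dorne 0.6684, Eskel 0.6550, Brisco 0.5121, Arden 0.4914, Carrow 0.4813, Farrow 0.1919.
Largest remainders: Dorne, Eskel, Brisco receive the extra seats.
Carrow receives 0.

0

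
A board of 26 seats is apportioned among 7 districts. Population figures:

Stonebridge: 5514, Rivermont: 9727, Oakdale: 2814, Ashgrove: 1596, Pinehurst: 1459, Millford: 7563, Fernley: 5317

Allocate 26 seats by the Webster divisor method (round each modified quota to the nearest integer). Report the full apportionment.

Stonebridge=4, Rivermont=8, Oakdale=2, Ashgrove=1, Pinehurst=1, Millford=6, Fernley=4

Standard divisor 33990/26 ≈ 1307.308; standard quotas: Stonebridge 4.218, Rivermont 7.440, Oakdale 2.153, Ashgrove 1.221, Pinehurst 1.116, Millford 5.785, Fernley 4.067.
Rounding to the nearest integer gives 4, 7, 2, 1, 1, 6, 4 = 25 seats, so the divisor must be adjusted.
With modified divisor 1260: modified quotas Stonebridge 4.376, Rivermont 7.720, Oakdale 2.233, Ashgrove 1.267, Pinehurst 1.158, Millford 6.002, Fernley 4.220.
Rounding to the nearest integer: Stonebridge 4, Rivermont 8, Oakdale 2, Ashgrove 1, Pinehurst 1, Millford 6, Fernley 4 (total 26).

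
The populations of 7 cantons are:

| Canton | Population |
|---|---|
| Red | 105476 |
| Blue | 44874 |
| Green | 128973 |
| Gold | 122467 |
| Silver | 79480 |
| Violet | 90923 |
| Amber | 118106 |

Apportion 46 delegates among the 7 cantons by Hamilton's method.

Red: 7, Blue: 3, Green: 9, Gold: 8, Silver: 5, Violet: 6, Amber: 8

Standard divisor: 690299 ÷ 46 ≈ 15006.5.
Standard quotas: Red 7.0287, Blue 2.9903, Green 8.5945, Gold 8.1609, Silver 5.2964, Violet 6.0589, Amber 7.8703.
Lower quotas: Red 7, Blue 2, Green 8, Gold 8, Silver 5, Violet 6, Amber 7 (sum 43, leaving 3 seats).
Remainders in descending order: Blue 0.9903, Amber 0.8703, Green 0.5945, Silver 0.2964, Gold 0.1609, Violet 0.0589, Red 0.0287.
The surplus seats go to Blue, Amber, Green.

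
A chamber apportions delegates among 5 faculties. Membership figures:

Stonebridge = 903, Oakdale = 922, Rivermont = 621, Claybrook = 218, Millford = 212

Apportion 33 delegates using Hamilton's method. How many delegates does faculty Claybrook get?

The standard divisor is 2876/33 ≈ 87.152.
Standard quotas: Stonebridge 10.361, Oakdale 10.579, Rivermont 7.126, Claybrook 2.501, Millford 2.433.
Lower quotas: Stonebridge 10, Oakdale 10, Rivermont 7, Claybrook 2, Millford 2 (sum 31, leaving 2 seats).
Remainders in descending order: Oakdale 0.579, Claybrook 0.501, Millford 0.433, Stonebridge 0.361, Rivermont 0.126.
Largest remainders: Oakdale, Claybrook receive the extra seats.
Claybrook receives 3.

3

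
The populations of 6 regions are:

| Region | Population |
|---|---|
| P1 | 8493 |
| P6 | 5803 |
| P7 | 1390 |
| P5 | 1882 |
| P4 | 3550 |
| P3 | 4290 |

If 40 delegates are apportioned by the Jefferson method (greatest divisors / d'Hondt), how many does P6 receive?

Standard divisor 25408/40 ≈ 635.2; standard quotas: P1 13.371, P6 9.136, P7 2.188, P5 2.963, P4 5.589, P3 6.754.
Rounding down gives 13, 9, 2, 2, 5, 6 = 37 seats, so the divisor must be adjusted.
With modified divisor 600: modified quotas P1 14.155, P6 9.672, P7 2.317, P5 3.137, P4 5.917, P3 7.150.
Rounding down: P1 14, P6 9, P7 2, P5 3, P4 5, P3 7 (total 40).
P6 receives 9.

9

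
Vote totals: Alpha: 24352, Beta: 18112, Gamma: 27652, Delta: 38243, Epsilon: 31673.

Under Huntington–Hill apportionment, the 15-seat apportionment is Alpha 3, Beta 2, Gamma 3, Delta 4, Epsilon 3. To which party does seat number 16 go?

Priority for the next seat is population ÷ (√(s·(s+1))).
Priorities: Alpha 7029.817, Beta 7394.193, Gamma 7982.445, Delta 8551.395, Epsilon 9143.208.
Highest priority: Epsilon.

Epsilon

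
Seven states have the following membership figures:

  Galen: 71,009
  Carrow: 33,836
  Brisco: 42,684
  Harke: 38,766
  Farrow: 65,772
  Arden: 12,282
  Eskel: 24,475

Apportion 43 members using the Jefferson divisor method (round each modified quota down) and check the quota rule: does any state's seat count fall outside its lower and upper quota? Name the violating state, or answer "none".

Standard quotas: Galen 10.572, Carrow 5.037, Brisco 6.355, Harke 5.771, Farrow 9.792, Arden 1.829, Eskel 3.644.
Jefferson allocation: Galen 11, Carrow 5, Brisco 6, Harke 6, Farrow 10, Arden 2, Eskel 3.
Every allocation lies between the lower and upper quota.

none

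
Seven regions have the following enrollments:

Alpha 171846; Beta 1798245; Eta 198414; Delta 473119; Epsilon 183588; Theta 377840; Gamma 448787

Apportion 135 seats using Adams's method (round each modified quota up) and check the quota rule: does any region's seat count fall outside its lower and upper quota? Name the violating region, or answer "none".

Beta

Standard quotas: Alpha 6.353, Beta 66.477, Eta 7.335, Delta 17.490, Epsilon 6.787, Theta 13.968, Gamma 16.591.
Adams allocation: Alpha 7, Beta 65, Eta 8, Delta 17, Epsilon 7, Theta 14, Gamma 17.
Beta has quota 66.477 (lower 66, upper 67) but receives 65 — outside the quota interval.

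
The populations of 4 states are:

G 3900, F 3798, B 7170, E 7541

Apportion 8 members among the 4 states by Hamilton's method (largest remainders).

Standard divisor: 22409 ÷ 8 ≈ 2801.125.
Standard quotas: G 1.3923, F 1.3559, B 2.5597, E 2.6921.
Lower quotas: G 1, F 1, B 2, E 2 (sum 6, leaving 2 seats).
Remainders in descending order: E 0.6921, B 0.5597, G 0.3923, F 0.3559.
Largest remainders: E, B receive the extra seats.

G: 1, F: 1, B: 3, E: 3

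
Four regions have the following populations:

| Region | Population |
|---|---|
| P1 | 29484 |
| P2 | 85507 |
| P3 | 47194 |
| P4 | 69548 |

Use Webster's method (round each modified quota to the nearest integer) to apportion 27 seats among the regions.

P1 3; P2 10; P3 6; P4 8

Standard divisor 231733/27 ≈ 8582.704; standard quotas: P1 3.435, P2 9.963, P3 5.499, P4 8.103.
Rounding to the nearest integer gives 3, 10, 5, 8 = 26 seats, so the divisor must be adjusted.
With modified divisor 8500: modified quotas P1 3.469, P2 10.060, P3 5.552, P4 8.182.
Rounding to the nearest integer: P1 3, P2 10, P3 6, P4 8 (total 27).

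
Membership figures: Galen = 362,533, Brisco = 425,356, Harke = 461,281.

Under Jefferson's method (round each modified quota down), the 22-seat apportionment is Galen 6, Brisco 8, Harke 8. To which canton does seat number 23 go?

Priority for the next seat is population ÷ (current seats + 1).
Priorities: Galen 51790.429, Brisco 47261.778, Harke 51253.444.
Highest priority: Galen.

Galen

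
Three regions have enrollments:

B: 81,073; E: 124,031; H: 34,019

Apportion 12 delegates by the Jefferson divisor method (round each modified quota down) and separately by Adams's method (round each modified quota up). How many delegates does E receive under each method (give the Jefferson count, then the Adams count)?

7 and 6

Jefferson: B 4, E 7, H 1.
Adams: B 4, E 6, H 2.
E gets 7 under Jefferson and 6 under Adams.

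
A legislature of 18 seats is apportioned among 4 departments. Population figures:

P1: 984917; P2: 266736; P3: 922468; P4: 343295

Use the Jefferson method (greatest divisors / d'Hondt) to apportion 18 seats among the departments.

P1 7, P2 2, P3 7, P4 2

Standard divisor 2517416/18 ≈ 139856.444; standard quotas: P1 7.042, P2 1.907, P3 6.596, P4 2.455.
Rounding down gives 7, 1, 6, 2 = 16 seats, so the divisor must be adjusted.
With modified divisor 127400: modified quotas P1 7.731, P2 2.094, P3 7.241, P4 2.695.
Rounding down: P1 7, P2 2, P3 7, P4 2 (total 18).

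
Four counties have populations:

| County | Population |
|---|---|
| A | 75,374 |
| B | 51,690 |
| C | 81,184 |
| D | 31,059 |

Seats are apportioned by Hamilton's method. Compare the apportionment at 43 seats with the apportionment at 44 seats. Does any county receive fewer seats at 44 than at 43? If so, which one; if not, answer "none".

none

At 43 seats: A 13, B 9, C 15, D 6.
At 44 seats: A 14, B 9, C 15, D 6.
No county's allocation decreased.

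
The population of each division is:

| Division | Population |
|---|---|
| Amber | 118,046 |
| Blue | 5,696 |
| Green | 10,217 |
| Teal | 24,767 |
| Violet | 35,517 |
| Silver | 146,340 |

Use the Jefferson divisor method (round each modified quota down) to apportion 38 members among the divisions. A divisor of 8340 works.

With modified divisor 8340: modified quotas Amber 14.154, Blue 0.683, Green 1.225, Teal 2.970, Violet 4.259, Silver 17.547.
Rounding down: Amber 14, Blue 0, Green 1, Teal 2, Violet 4, Silver 17 (total 38).

Amber 14, Blue 0, Green 1, Teal 2, Violet 4, Silver 17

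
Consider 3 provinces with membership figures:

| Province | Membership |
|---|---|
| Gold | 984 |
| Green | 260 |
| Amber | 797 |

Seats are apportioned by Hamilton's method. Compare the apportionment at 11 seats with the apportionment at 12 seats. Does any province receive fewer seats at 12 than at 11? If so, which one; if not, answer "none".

Green

At 11 seats: Gold 5, Green 2, Amber 4.
At 12 seats: Gold 6, Green 1, Amber 5.
Green drops from 2 to 1.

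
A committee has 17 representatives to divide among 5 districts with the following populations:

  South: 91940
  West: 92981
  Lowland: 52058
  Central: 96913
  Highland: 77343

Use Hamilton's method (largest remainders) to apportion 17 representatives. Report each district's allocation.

The standard divisor is 411235/17 ≈ 24190.294.
Standard quotas: South 3.8007, West 3.8437, Lowland 2.1520, Central 4.0063, Highland 3.1973.
Lower quotas: South 3, West 3, Lowland 2, Central 4, Highland 3 (sum 15, leaving 2 seats).
Remainders in descending order: West 0.8437, South 0.8007, Highland 0.1973, Lowland 0.1520, Central 0.0063.
Largest remainders: West, South receive the extra seats.

South: 4, West: 4, Lowland: 2, Central: 4, Highland: 3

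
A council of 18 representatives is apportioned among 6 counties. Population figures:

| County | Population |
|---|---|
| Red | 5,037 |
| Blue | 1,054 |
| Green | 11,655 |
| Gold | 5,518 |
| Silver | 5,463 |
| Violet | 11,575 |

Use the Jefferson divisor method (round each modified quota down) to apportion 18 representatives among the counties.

Standard divisor 40302/18 ≈ 2239; standard quotas: Red 2.250, Blue 0.471, Green 5.205, Gold 2.464, Silver 2.440, Violet 5.170.
Rounding down gives 2, 0, 5, 2, 2, 5 = 16 seats, so the divisor must be adjusted.
With modified divisor 1900: modified quotas Red 2.651, Blue 0.555, Green 6.134, Gold 2.904, Silver 2.875, Violet 6.092.
Rounding down: Red 2, Blue 0, Green 6, Gold 2, Silver 2, Violet 6 (total 18).

Red 2, Blue 0, Green 6, Gold 2, Silver 2, Violet 6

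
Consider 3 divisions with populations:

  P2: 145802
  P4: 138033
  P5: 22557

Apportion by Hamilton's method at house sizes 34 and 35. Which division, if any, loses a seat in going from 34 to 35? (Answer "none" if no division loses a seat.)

At 34 seats: P2 16, P4 15, P5 3.
At 35 seats: P2 17, P4 16, P5 2.
P5 drops from 3 to 2.

P5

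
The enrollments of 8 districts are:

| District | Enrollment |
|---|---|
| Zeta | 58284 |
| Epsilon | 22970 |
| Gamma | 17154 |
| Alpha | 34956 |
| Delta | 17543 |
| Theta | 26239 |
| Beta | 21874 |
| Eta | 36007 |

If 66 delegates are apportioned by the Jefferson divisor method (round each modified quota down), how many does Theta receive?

Standard divisor 235027/66 ≈ 3561.015; standard quotas: Zeta 16.367, Epsilon 6.450, Gamma 4.817, Alpha 9.816, Delta 4.926, Theta 7.368, Beta 6.143, Eta 10.111.
Rounding down gives 16, 6, 4, 9, 4, 7, 6, 10 = 62 seats, so the divisor must be adjusted.
With modified divisor 3400: modified quotas Zeta 17.142, Epsilon 6.756, Gamma 5.045, Alpha 10.281, Delta 5.160, Theta 7.717, Beta 6.434, Eta 10.590.
Rounding down: Zeta 17, Epsilon 6, Gamma 5, Alpha 10, Delta 5, Theta 7, Beta 6, Eta 10 (total 66).
Theta receives 7.

7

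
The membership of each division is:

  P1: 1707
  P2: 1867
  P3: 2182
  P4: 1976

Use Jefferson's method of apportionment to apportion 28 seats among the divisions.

Standard divisor 7732/28 ≈ 276.143; standard quotas: P1 6.182, P2 6.761, P3 7.902, P4 7.156.
Rounding down gives 6, 6, 7, 7 = 26 seats, so the divisor must be adjusted.
With modified divisor 260: modified quotas P1 6.565, P2 7.181, P3 8.392, P4 7.600.
Rounding down: P1 6, P2 7, P3 8, P4 7 (total 28).

P1: 6, P2: 7, P3: 8, P4: 7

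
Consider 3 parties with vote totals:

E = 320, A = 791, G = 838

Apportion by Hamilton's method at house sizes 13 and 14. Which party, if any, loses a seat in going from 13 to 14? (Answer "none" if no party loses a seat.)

none

At 13 seats: E 2, A 5, G 6.
At 14 seats: E 2, A 6, G 6.
No party's allocation decreased.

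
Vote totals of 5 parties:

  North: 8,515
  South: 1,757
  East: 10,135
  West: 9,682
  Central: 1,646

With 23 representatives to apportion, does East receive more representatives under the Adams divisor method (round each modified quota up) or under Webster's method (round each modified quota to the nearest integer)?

Adams: North 6, South 2, East 7, West 6, Central 2.
Webster: North 6, South 1, East 8, West 7, Central 1.
East gets 7 under Adams and 8 under Webster.

Webster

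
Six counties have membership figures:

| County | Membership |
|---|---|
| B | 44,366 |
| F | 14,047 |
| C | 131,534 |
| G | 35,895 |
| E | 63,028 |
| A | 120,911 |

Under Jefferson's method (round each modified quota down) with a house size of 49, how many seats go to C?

16

Standard divisor 409781/49 ≈ 8362.878; standard quotas: B 5.305, F 1.680, C 15.728, G 4.292, E 7.537, A 14.458.
Rounding down gives 5, 1, 15, 4, 7, 14 = 46 seats, so the divisor must be adjusted.
With modified divisor 7800: modified quotas B 5.688, F 1.801, C 16.863, G 4.602, E 8.081, A 15.501.
Rounding down: B 5, F 1, C 16, G 4, E 8, A 15 (total 49).
C receives 16.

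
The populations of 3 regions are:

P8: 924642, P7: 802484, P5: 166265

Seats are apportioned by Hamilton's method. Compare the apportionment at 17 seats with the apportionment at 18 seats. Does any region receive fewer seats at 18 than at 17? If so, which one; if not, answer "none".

At 17 seats: P8 8, P7 7, P5 2.
At 18 seats: P8 9, P7 8, P5 1.
P5 drops from 2 to 1.

P5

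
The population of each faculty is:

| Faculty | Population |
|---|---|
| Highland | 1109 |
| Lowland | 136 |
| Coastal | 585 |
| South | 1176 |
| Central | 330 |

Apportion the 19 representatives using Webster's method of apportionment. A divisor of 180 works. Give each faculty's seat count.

With modified divisor 180: modified quotas Highland 6.161, Lowland 0.756, Coastal 3.250, South 6.533, Central 1.833.
Rounding to the nearest integer: Highland 6, Lowland 1, Coastal 3, South 7, Central 2 (total 19).

Highland 6, Lowland 1, Coastal 3, South 7, Central 2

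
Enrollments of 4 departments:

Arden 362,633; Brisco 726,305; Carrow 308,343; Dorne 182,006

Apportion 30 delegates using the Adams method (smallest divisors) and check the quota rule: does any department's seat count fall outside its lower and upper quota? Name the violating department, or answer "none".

none

Standard quotas: Arden 6.889, Brisco 13.797, Carrow 5.857, Dorne 3.457.
Adams allocation: Arden 7, Brisco 13, Carrow 6, Dorne 4.
Every allocation lies between the lower and upper quota.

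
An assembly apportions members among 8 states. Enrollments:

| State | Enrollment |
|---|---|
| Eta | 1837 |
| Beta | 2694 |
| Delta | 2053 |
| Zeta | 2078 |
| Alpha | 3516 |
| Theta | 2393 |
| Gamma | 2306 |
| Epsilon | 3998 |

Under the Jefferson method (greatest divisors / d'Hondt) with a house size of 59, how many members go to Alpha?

Standard divisor 20875/59 ≈ 353.814; standard quotas: Eta 5.192, Beta 7.614, Delta 5.802, Zeta 5.873, Alpha 9.937, Theta 6.763, Gamma 6.518, Epsilon 11.300.
Rounding down gives 5, 7, 5, 5, 9, 6, 6, 11 = 54 seats, so the divisor must be adjusted.
With modified divisor 335: modified quotas Eta 5.484, Beta 8.042, Delta 6.128, Zeta 6.203, Alpha 10.496, Theta 7.143, Gamma 6.884, Epsilon 11.934.
Rounding down: Eta 5, Beta 8, Delta 6, Zeta 6, Alpha 10, Theta 7, Gamma 6, Epsilon 11 (total 59).
Alpha receives 10.

10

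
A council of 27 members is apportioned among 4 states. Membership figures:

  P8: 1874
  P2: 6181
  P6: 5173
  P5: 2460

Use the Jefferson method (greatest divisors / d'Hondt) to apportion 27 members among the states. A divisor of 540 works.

With modified divisor 540: modified quotas P8 3.470, P2 11.446, P6 9.580, P5 4.556.
Rounding down: P8 3, P2 11, P6 9, P5 4 (total 27).

P8 3, P2 11, P6 9, P5 4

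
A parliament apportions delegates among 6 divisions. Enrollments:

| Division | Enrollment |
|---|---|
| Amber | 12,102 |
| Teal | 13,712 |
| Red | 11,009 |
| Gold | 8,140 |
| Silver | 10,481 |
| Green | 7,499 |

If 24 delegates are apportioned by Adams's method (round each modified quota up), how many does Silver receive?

Standard divisor 62943/24 ≈ 2622.625; standard quotas: Amber 4.614, Teal 5.228, Red 4.198, Gold 3.104, Silver 3.996, Green 2.859.
Rounding up gives 5, 6, 5, 4, 4, 3 = 27 seats, so the divisor must be adjusted.
With modified divisor 2900: modified quotas Amber 4.173, Teal 4.728, Red 3.796, Gold 2.807, Silver 3.614, Green 2.586.
Rounding up: Amber 5, Teal 5, Red 4, Gold 3, Silver 4, Green 3 (total 24).
Silver receives 4.

4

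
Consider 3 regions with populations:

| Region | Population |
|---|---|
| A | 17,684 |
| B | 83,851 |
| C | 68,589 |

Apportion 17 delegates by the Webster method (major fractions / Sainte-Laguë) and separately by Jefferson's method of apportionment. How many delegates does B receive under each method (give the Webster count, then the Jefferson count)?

Webster: A 2, B 8, C 7.
Jefferson: A 1, B 9, C 7.
B gets 8 under Webster and 9 under Jefferson.

8 and 9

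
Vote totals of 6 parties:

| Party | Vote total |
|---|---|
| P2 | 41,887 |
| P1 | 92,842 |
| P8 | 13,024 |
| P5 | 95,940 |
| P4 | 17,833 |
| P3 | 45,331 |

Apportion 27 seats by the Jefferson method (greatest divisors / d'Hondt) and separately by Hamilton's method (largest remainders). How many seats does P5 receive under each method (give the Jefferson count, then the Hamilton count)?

9 and 8

Jefferson: P2 4, P1 8, P8 1, P5 9, P4 1, P3 4.
Hamilton: P2 4, P1 8, P8 1, P5 8, P4 2, P3 4.
P5 gets 9 under Jefferson and 8 under Hamilton.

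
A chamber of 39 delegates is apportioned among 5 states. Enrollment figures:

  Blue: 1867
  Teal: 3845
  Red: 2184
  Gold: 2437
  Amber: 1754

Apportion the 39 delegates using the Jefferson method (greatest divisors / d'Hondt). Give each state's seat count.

Blue 6; Teal 13; Red 7; Gold 8; Amber 5

Standard divisor 12087/39 ≈ 309.923; standard quotas: Blue 6.024, Teal 12.406, Red 7.047, Gold 7.863, Amber 5.659.
Rounding down gives 6, 12, 7, 7, 5 = 37 seats, so the divisor must be adjusted.
With modified divisor 294: modified quotas Blue 6.350, Teal 13.078, Red 7.429, Gold 8.289, Amber 5.966.
Rounding down: Blue 6, Teal 13, Red 7, Gold 8, Amber 5 (total 39).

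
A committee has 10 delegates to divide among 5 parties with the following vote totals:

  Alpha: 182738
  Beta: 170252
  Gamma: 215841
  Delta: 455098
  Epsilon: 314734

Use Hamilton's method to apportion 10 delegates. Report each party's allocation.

The standard divisor is 1338663/10 ≈ 133866.3.
Standard quotas: Alpha 1.3651, Beta 1.2718, Gamma 1.6124, Delta 3.3996, Epsilon 2.3511.
Lower quotas: Alpha 1, Beta 1, Gamma 1, Delta 3, Epsilon 2 (sum 8, leaving 2 seats).
Remainders in descending order: Gamma 0.6124, Delta 0.3996, Alpha 0.3651, Epsilon 0.3511, Beta 0.2718.
The surplus seats go to Gamma, Delta.

Alpha 1; Beta 1; Gamma 2; Delta 4; Epsilon 2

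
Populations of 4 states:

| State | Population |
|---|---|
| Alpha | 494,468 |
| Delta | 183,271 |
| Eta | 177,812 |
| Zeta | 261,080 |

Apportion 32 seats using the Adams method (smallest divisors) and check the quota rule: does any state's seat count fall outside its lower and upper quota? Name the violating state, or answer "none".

Standard quotas: Alpha 14.170, Delta 5.252, Eta 5.096, Zeta 7.482.
Adams allocation: Alpha 14, Delta 5, Eta 5, Zeta 8.
Every allocation lies between the lower and upper quota.

none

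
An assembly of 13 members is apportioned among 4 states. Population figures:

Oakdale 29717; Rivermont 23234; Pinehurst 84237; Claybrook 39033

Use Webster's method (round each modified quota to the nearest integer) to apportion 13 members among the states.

Oakdale=2, Rivermont=2, Pinehurst=6, Claybrook=3

Standard divisor 176221/13 ≈ 13555.462; standard quotas: Oakdale 2.192, Rivermont 1.714, Pinehurst 6.214, Claybrook 2.880.
Rounding to the nearest integer gives Oakdale 2, Rivermont 2, Pinehurst 6, Claybrook 3 — total 13, matching the house size, so no adjustment is needed.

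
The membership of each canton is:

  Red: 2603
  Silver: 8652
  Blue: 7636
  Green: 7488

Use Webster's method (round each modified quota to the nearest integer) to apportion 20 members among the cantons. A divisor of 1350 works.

Red=2, Silver=6, Blue=6, Green=6

With modified divisor 1350: modified quotas Red 1.928, Silver 6.409, Blue 5.656, Green 5.547.
Rounding to the nearest integer: Red 2, Silver 6, Blue 6, Green 6 (total 20).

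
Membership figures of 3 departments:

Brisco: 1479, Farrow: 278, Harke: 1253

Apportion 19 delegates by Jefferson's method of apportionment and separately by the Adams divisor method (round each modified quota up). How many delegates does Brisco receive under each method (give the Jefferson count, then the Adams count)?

10 and 9

Jefferson: Brisco 10, Farrow 1, Harke 8.
Adams: Brisco 9, Farrow 2, Harke 8.
Brisco gets 10 under Jefferson and 9 under Adams.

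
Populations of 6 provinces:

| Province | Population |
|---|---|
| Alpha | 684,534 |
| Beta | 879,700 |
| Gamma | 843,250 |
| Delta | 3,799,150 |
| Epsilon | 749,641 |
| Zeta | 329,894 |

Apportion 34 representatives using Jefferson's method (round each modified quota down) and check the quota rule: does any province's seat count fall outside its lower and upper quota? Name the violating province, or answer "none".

Standard quotas: Alpha 3.194, Beta 4.105, Gamma 3.935, Delta 17.728, Epsilon 3.498, Zeta 1.539.
Jefferson allocation: Alpha 3, Beta 4, Gamma 4, Delta 19, Epsilon 3, Zeta 1.
Delta has quota 17.728 (lower 17, upper 18) but receives 19 — outside the quota interval.

Delta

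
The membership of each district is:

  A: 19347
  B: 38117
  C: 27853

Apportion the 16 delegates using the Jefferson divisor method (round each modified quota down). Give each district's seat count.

A: 4, B: 7, C: 5

Standard divisor 85317/16 ≈ 5332.312; standard quotas: A 3.628, B 7.148, C 5.223.
Rounding down gives 3, 7, 5 = 15 seats, so the divisor must be adjusted.
With modified divisor 4800: modified quotas A 4.031, B 7.941, C 5.803.
Rounding down: A 4, B 7, C 5 (total 16).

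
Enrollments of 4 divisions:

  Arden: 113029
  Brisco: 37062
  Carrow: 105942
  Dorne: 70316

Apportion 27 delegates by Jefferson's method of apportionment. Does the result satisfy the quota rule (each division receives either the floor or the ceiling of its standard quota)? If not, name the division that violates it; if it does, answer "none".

none

Standard quotas: Arden 9.351, Brisco 3.066, Carrow 8.765, Dorne 5.817.
Jefferson allocation: Arden 9, Brisco 3, Carrow 9, Dorne 6.
Every allocation lies between the lower and upper quota.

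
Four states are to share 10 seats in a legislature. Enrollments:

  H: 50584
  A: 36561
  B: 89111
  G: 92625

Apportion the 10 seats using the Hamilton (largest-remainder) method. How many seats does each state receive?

Total 268881; standard divisor 268881/10 ≈ 26888.1.
Standard quotas: H 1.8813, A 1.3597, B 3.3141, G 3.4448.
Lower quotas: H 1, A 1, B 3, G 3 (sum 8, leaving 2 seats).
Remainders in descending order: H 0.8813, G 0.4448, A 0.3597, B 0.3141.
The surplus seats go to H, G.

H=2, A=1, B=3, G=4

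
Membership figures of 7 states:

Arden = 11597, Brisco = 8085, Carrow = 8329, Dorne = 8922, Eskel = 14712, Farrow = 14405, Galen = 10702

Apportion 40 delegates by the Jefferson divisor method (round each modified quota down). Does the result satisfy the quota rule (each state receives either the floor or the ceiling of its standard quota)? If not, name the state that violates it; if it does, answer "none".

Standard quotas: Arden 6.044, Brisco 4.214, Carrow 4.341, Dorne 4.650, Eskel 7.667, Farrow 7.507, Galen 5.577.
Jefferson allocation: Arden 6, Brisco 4, Carrow 4, Dorne 5, Eskel 8, Farrow 8, Galen 5.
Every allocation lies between the lower and upper quota.

none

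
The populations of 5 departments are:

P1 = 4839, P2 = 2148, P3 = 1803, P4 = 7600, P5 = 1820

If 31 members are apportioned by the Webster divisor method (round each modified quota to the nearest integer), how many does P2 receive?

Standard divisor 18210/31 ≈ 587.419; standard quotas: P1 8.238, P2 3.657, P3 3.069, P4 12.938, P5 3.098.
Rounding to the nearest integer gives P1 8, P2 4, P3 3, P4 13, P5 3 — total 31, matching the house size, so no adjustment is needed.
P2 receives 4.

4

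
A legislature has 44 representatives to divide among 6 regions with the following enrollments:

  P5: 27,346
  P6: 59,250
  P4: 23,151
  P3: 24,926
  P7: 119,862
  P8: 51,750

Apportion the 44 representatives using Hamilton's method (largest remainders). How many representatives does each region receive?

P5=4; P6=9; P4=3; P3=4; P7=17; P8=7

The standard divisor is 306285/44 ≈ 6961.023.
Standard quotas: P5 3.9284, P6 8.5117, P4 3.3258, P3 3.5808, P7 17.2190, P8 7.4343.
Lower quotas: P5 3, P6 8, P4 3, P3 3, P7 17, P8 7 (sum 41, leaving 3 seats).
Remainders in descending order: P5 0.9284, P3 0.5808, P6 0.5117, P8 0.4343, P4 0.3258, P7 0.2190.
Largest remainders: P5, P3, P6 receive the extra seats.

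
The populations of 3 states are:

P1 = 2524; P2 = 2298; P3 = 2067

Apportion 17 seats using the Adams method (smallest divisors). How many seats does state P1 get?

6

Standard divisor 6889/17 ≈ 405.235; standard quotas: P1 6.228, P2 5.671, P3 5.101.
Rounding up gives 7, 6, 6 = 19 seats, so the divisor must be adjusted.
With modified divisor 440: modified quotas P1 5.736, P2 5.223, P3 4.698.
Rounding up: P1 6, P2 6, P3 5 (total 17).
P1 receives 6.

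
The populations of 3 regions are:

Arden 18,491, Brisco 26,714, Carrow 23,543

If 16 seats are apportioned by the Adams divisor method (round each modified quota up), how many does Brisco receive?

Standard divisor 68748/16 ≈ 4296.75; standard quotas: Arden 4.303, Brisco 6.217, Carrow 5.479.
Rounding up gives 5, 7, 6 = 18 seats, so the divisor must be adjusted.
With modified divisor 4670: modified quotas Arden 3.960, Brisco 5.720, Carrow 5.041.
Rounding up: Arden 4, Brisco 6, Carrow 6 (total 16).
Brisco receives 6.

6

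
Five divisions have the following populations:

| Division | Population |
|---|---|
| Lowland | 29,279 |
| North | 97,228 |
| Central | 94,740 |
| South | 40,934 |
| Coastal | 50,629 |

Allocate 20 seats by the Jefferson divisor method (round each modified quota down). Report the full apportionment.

Standard divisor 312810/20 ≈ 15640.5; standard quotas: Lowland 1.872, North 6.216, Central 6.057, South 2.617, Coastal 3.237.
Rounding down gives 1, 6, 6, 2, 3 = 18 seats, so the divisor must be adjusted.
With modified divisor 13800: modified quotas Lowland 2.122, North 7.046, Central 6.865, South 2.966, Coastal 3.669.
Rounding down: Lowland 2, North 7, Central 6, South 2, Coastal 3 (total 20).

Lowland=2; North=7; Central=6; South=2; Coastal=3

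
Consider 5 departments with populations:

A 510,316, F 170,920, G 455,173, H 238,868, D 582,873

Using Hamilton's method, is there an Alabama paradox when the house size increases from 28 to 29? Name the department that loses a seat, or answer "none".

F

At 28 seats: A 7, F 3, G 7, H 3, D 8.
At 29 seats: A 8, F 2, G 7, H 3, D 9.
F drops from 3 to 2.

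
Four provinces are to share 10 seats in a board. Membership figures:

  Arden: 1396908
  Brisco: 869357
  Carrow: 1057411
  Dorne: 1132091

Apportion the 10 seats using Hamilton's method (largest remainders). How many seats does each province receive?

Arden: 3, Brisco: 2, Carrow: 2, Dorne: 3

Standard divisor: 4455767 ÷ 10 ≈ 445576.7.
Standard quotas: Arden 3.1351, Brisco 1.9511, Carrow 2.3731, Dorne 2.5407.
Lower quotas: Arden 3, Brisco 1, Carrow 2, Dorne 2 (sum 8, leaving 2 seats).
Remainders in descending order: Brisco 0.9511, Dorne 0.5407, Carrow 0.3731, Arden 0.1351.
Largest remainders: Brisco, Dorne receive the extra seats.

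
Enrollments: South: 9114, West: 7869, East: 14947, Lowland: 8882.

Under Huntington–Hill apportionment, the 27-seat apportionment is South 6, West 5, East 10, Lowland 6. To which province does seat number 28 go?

Priority for the next seat is population ÷ (√(s·(s+1))).
Priorities: South 1406.321, West 1436.676, East 1425.141, Lowland 1370.522.
Highest priority: West.

West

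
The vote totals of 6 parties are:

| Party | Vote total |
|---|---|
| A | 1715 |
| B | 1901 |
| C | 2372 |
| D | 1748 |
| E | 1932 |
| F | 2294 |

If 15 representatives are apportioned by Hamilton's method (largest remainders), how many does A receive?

Total 11962; standard divisor 11962/15 ≈ 797.467.
Standard quotas: A 2.151, B 2.384, C 2.974, D 2.192, E 2.423, F 2.877.
Lower quotas: A 2, B 2, C 2, D 2, E 2, F 2 (sum 12, leaving 3 seats).
Remainders in descending order: C 0.974, F 0.877, E 0.423, B 0.384, D 0.192, A 0.151.
Largest remainders: C, F, E receive the extra seats.
A receives 2.

2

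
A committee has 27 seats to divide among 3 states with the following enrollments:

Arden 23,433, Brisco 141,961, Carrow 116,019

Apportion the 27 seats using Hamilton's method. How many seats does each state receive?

Arden 2, Brisco 14, Carrow 11

The standard divisor is 281413/27 ≈ 10422.704.
Standard quotas: Arden 2.2483, Brisco 13.6204, Carrow 11.1314.
Lower quotas: Arden 2, Brisco 13, Carrow 11 (sum 26, leaving 1 seat).
Remainders in descending order: Brisco 0.6204, Arden 0.2483, Carrow 0.1314.
Largest remainder: Brisco receives the extra seat.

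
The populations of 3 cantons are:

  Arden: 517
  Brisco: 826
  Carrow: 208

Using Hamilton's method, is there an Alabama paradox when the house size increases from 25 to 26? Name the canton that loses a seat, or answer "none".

Carrow

At 25 seats: Arden 8, Brisco 13, Carrow 4.
At 26 seats: Arden 9, Brisco 14, Carrow 3.
Carrow drops from 4 to 3.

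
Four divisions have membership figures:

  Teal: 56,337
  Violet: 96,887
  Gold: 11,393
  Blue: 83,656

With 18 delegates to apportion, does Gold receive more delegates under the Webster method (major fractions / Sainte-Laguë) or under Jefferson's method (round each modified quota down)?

Webster: Teal 4, Violet 7, Gold 1, Blue 6.
Jefferson: Teal 4, Violet 8, Gold 0, Blue 6.
Gold gets 1 under Webster and 0 under Jefferson.

Webster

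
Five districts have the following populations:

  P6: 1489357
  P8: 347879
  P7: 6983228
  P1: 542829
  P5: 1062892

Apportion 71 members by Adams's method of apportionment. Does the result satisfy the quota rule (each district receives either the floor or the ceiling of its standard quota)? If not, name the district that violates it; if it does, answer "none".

Standard quotas: P6 10.142, P8 2.369, P7 47.554, P1 3.697, P5 7.238.
Adams allocation: P6 10, P8 3, P7 46, P1 4, P5 8.
P7 has quota 47.554 (lower 47, upper 48) but receives 46 — outside the quota interval.

P7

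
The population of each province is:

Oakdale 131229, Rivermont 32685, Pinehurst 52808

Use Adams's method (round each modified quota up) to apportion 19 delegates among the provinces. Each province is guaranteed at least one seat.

Oakdale 11; Rivermont 3; Pinehurst 5

Standard divisor 216722/19 ≈ 11406.421; standard quotas: Oakdale 11.505, Rivermont 2.865, Pinehurst 4.630.
Rounding up gives 12, 3, 5 = 20 seats, so the divisor must be adjusted.
With modified divisor 12500: modified quotas Oakdale 10.498, Rivermont 2.615, Pinehurst 4.225.
Rounding up: Oakdale 11, Rivermont 3, Pinehurst 5 (total 19).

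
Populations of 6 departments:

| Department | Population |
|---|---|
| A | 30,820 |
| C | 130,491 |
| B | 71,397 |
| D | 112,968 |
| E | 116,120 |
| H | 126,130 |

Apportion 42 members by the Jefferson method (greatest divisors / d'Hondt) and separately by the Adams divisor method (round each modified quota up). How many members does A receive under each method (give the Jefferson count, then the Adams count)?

Jefferson: A 2, C 10, B 5, D 8, E 8, H 9.
Adams: A 3, C 9, B 5, D 8, E 8, H 9.
A gets 2 under Jefferson and 3 under Adams.

2 and 3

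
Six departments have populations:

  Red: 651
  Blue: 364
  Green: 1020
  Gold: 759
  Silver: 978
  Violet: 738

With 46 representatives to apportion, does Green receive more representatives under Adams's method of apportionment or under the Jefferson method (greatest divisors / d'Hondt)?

Adams: Red 7, Blue 4, Green 10, Gold 8, Silver 10, Violet 7.
Jefferson: Red 7, Blue 3, Green 11, Gold 8, Silver 10, Violet 7.
Green gets 10 under Adams and 11 under Jefferson.

Jefferson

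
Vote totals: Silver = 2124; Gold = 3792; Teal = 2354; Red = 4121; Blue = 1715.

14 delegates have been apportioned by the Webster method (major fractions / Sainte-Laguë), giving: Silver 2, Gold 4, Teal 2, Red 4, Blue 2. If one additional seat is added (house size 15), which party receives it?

Teal

Priority for the next seat is population ÷ (current seats + 0.5).
Priorities: Silver 849.600, Gold 842.667, Teal 941.600, Red 915.778, Blue 686.000.
Highest priority: Teal.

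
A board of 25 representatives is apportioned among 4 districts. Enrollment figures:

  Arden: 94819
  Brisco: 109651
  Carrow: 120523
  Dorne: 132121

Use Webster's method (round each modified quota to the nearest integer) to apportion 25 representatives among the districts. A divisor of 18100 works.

Arden: 5, Brisco: 6, Carrow: 7, Dorne: 7

With modified divisor 18100: modified quotas Arden 5.239, Brisco 6.058, Carrow 6.659, Dorne 7.300.
Rounding to the nearest integer: Arden 5, Brisco 6, Carrow 7, Dorne 7 (total 25).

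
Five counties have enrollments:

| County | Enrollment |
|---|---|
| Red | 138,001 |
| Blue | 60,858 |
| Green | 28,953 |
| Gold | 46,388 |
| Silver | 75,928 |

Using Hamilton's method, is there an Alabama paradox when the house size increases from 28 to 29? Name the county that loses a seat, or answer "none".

At 28 seats: Red 11, Blue 5, Green 2, Gold 4, Silver 6.
At 29 seats: Red 12, Blue 5, Green 2, Gold 4, Silver 6.
No county's allocation decreased.

none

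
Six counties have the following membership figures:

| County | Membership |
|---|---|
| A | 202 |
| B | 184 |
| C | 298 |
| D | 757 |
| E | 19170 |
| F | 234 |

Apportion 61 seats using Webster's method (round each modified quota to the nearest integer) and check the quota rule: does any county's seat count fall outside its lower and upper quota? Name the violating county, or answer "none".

Standard quotas: A 0.591, B 0.538, C 0.872, D 2.215, E 56.098, F 0.685.
Webster allocation: A 1, B 1, C 1, D 2, E 55, F 1.
E has quota 56.098 (lower 56, upper 57) but receives 55 — outside the quota interval.

E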